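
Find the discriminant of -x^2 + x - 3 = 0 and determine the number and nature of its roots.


For ax^2 + bx + c = 0, discriminant D = b^2 - 4ac
Here a = -1, b = 1, c = -3
D = (1)^2 - 4(-1)(-3) = 1 - 12 = -11

D = -11 < 0
The equation has no real roots (2 complex conjugate roots).

Discriminant = -11, no real roots (2 complex conjugate roots)


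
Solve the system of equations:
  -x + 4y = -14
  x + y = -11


Using Cramer's rule:
Determinant D = (-1)(1) - (1)(4) = -1 - 4 = -5
Dx = (-14)(1) - (-11)(4) = -14 + 44 = 30
Dy = (-1)(-11) - (1)(-14) = 11 + 14 = 25
x = Dx/D = 30/-5 = -6
y = Dy/D = 25/-5 = -5

x = -6, y = -5


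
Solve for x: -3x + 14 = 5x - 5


Starting with: -3x + 14 = 5x - 5
Move all x terms to left: (-3 - 5)x = -5 - 14
Simplify: -8x = -19
Divide both sides by -8: x = 19/8

x = 19/8


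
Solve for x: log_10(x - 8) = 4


Convert to exponential form: x - 8 = 10^4 = 10000
x = 10000 + 8 = 10008
Check: log_10(10008 - 8) = log_10(10000) = log_10(10000) = 4 ✓

x = 10008


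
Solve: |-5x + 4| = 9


An absolute value equation |expr| = 9 gives two cases:
Case 1: -5x + 4 = 9
  -5x = 5, so x = -1
Case 2: -5x + 4 = -9
  -5x = -13, so x = 13/5

x = -1, x = 13/5


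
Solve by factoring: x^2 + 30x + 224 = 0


We need two numbers that multiply to 224 and add to 30.
Those numbers are 14 and 16 (since 14 * 16 = 224 and 14 + 16 = 30).
So x^2 + 30x + 224 = (x + 14)(x + 16) = 0
Setting each factor to zero: x = -14 or x = -16

x = -16, x = -14


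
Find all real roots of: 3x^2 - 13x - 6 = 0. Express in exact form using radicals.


Using the quadratic formula: x = (-b ± sqrt(b^2 - 4ac)) / (2a)
Here a = 3, b = -13, c = -6
Discriminant = b^2 - 4ac = (-13)^2 - 4(3)(-6) = 169 + 72 = 241
Since discriminant = 241 > 0, there are two real roots.
x = (13 ± sqrt(241)) / 6
Numerically: x ≈ 4.7540 or x ≈ -0.4207

x = (13 + sqrt(241)) / 6 or x = (13 - sqrt(241)) / 6


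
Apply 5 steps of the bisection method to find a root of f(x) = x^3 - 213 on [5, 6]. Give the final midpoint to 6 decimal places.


f(x) = x^3 - 213
f(5) = -88 < 0
f(6) = 3 > 0

Step 1: midpoint = (5.000000 + 6.000000)/2 = 5.500000
  f(5.500000) = -46.625000
  f(mid) < 0, so root is in [5.500000, 6.000000]

Step 2: midpoint = (5.500000 + 6.000000)/2 = 5.750000
  f(5.750000) = -22.890625
  f(mid) < 0, so root is in [5.750000, 6.000000]

Step 3: midpoint = (5.750000 + 6.000000)/2 = 5.875000
  f(5.875000) = -10.220703
  f(mid) < 0, so root is in [5.875000, 6.000000]

Step 4: midpoint = (5.875000 + 6.000000)/2 = 5.937500
  f(5.937500) = -3.679932
  f(mid) < 0, so root is in [5.937500, 6.000000]

Step 5: midpoint = (5.937500 + 6.000000)/2 = 5.968750
  f(5.968750) = -0.357452
  f(mid) < 0, so root is in [5.968750, 6.000000]

midpoint = 5.968750


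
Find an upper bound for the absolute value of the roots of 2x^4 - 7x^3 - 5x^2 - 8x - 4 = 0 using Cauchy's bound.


Cauchy's bound: all roots r satisfy |r| <= 1 + max(|a_i/a_n|) for i = 0,...,n-1
where a_n is the leading coefficient.

Coefficients: [2, -7, -5, -8, -4]
Leading coefficient a_n = 2
Ratios |a_i/a_n|: 7/2, 5/2, 4, 2
Maximum ratio: 4
Cauchy's bound: |r| <= 1 + 4 = 5

Upper bound = 5


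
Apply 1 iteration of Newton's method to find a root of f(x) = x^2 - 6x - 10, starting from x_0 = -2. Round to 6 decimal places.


Newton's method: x_(n+1) = x_n - f(x_n)/f'(x_n)
f(x) = x^2 - 6x - 10
f'(x) = 2x - 6

Iteration 1:
  f(-2.000000) = 6.000000
  f'(-2.000000) = -10.000000
  x_1 = -2.000000 - (6.000000)/(-10.000000) = -1.400000

x_1 = -1.400000


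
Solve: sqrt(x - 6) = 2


Square both sides: x - 6 = 2^2 = 4
x = 4 + 6 = 10
x = 10
Check: sqrt(1*10 - 6) = sqrt(4) = 2 ✓

x = 10


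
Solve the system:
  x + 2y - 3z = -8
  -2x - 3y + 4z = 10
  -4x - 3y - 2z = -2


Using Cramer's rule. Expand each determinant along the first row.
D  = 1*[(-3)*(-2) - 4*(-3)] - 2*[(-2)*(-2) - 4*(-4)] + (-3)*[(-2)*(-3) - (-3)*(-4)]
  = 1*(18) - 2*(20) + (-3)*(-6) = -4
Dx = (-8)*[(-3)*(-2) - 4*(-3)] - 2*[10*(-2) - 4*(-2)] + (-3)*[10*(-3) - (-3)*(-2)]
  = (-8)*(18) - 2*(-12) + (-3)*(-36) = -12
Dy = 1*[10*(-2) - 4*(-2)] - (-8)*[(-2)*(-2) - 4*(-4)] + (-3)*[(-2)*(-2) - 10*(-4)]
  = 1*(-12) - (-8)*(20) + (-3)*(44) = 16
Dz = 1*[(-3)*(-2) - 10*(-3)] - 2*[(-2)*(-2) - 10*(-4)] + (-8)*[(-2)*(-3) - (-3)*(-4)]
  = 1*(36) - 2*(44) + (-8)*(-6) = -4
x = Dx/D = -12/-4 = 3, y = Dy/D = 16/-4 = -4, z = Dz/D = -4/-4 = 1
Check eq1: (1)(3) + (2)(-4) + (-3)(1) = -8 = -8 ✓
Check eq2: (-2)(3) + (-3)(-4) + (4)(1) = 10 = 10 ✓
Check eq3: (-4)(3) + (-3)(-4) + (-2)(1) = -2 = -2 ✓

x = 3, y = -4, z = 1


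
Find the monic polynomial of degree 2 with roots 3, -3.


A monic polynomial with roots 3, -3 is:
p(x) = (x - 3)(x + 3)
After multiplying by (x - 3): x - 3
After multiplying by (x + 3): x^2 - 9

x^2 - 9


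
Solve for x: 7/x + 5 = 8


Subtract 5 from both sides: 7/x = 3
Multiply both sides by x: 7 = 3 * x
Divide by 3: x = 7/3

x = 7/3


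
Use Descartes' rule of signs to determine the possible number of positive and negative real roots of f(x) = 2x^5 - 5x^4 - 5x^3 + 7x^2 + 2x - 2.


Descartes' rule of signs:

For positive roots, count sign changes in f(x) = 2x^5 - 5x^4 - 5x^3 + 7x^2 + 2x - 2:
Signs of coefficients: +, -, -, +, +, -
Number of sign changes: 3
Possible positive real roots: 3, 1

For negative roots, examine f(-x) = -2x^5 - 5x^4 + 5x^3 + 7x^2 - 2x - 2:
Signs of coefficients: -, -, +, +, -, -
Number of sign changes: 2
Possible negative real roots: 2, 0

Positive roots: 3 or 1; Negative roots: 2 or 0


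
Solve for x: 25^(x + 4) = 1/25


Express both sides with the same base.
1/25 = 25^(-1)
Since the bases match, equate exponents: x + 4 = -1
So x = -1 - (4) = -5

x = -5


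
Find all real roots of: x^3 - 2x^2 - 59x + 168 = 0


Let p(x) = x^3 - 2x^2 - 59x + 168. By the rational root theorem (leading coefficient 1), any rational root is an integer divisor of 168: try ±1, ±2, ... in turn.
Test x = 1: value = 108 ≠ 0.
Test x = -1: value = 224 ≠ 0.
Test x = 2: value = 50 ≠ 0.
Test x = -2: value = 270 ≠ 0.
Test x = 3: value = 0 ✓, so (x - 3) is a factor.
Synthetic division by (x - 3): bring down 1; 1(3) - 2 = 1; 1(3) - 59 = -56; (-56)(3) + 168 = 0 → quotient x^2 + x - 56, remainder 0.
Solve the quadratic x^2 + x - 56 = 0: discriminant = 1^2 - 4(1)(-56) = 1 + 224 = 225.
sqrt(225) = 15, so x = (-1 ± 15)/2: x = 7 or x = -8.

x = -8, x = 3, x = 7


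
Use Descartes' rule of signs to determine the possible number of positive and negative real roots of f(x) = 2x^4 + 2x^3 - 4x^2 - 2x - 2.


Descartes' rule of signs:

For positive roots, count sign changes in f(x) = 2x^4 + 2x^3 - 4x^2 - 2x - 2:
Signs of coefficients: +, +, -, -, -
Number of sign changes: 1
Possible positive real roots: 1

For negative roots, examine f(-x) = 2x^4 - 2x^3 - 4x^2 + 2x - 2:
Signs of coefficients: +, -, -, +, -
Number of sign changes: 3
Possible negative real roots: 3, 1

Positive roots: 1; Negative roots: 3 or 1


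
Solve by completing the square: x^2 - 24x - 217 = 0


Start: x^2 - 24x - 217 = 0
Move constant: x^2 - 24x = 217
Half of -24 is -12, squared is 144
Add 144 to both sides: x^2 - 24x + 144 = 361
(x - 12)^2 = 361
x - 12 = ±19
x = 12 + 19 = 31 or x = 12 - 19 = -7

x = -7, x = 31


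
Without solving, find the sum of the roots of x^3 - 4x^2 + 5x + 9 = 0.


By Vieta's formulas for x^3 + bx^2 + cx + d = 0:
  r1 + r2 + r3 = -b/a = 4
  r1*r2 + r1*r3 + r2*r3 = c/a = 5
  r1*r2*r3 = -d/a = -9


Sum = 4


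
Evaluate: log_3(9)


We need the exponent such that 3^? = 9
3^2 = 9
Therefore log_3(9) = 2

2


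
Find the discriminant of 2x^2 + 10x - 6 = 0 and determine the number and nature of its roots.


For ax^2 + bx + c = 0, discriminant D = b^2 - 4ac
Here a = 2, b = 10, c = -6
D = (10)^2 - 4(2)(-6) = 100 + 48 = 148

D = 148 > 0 but not a perfect square
The equation has 2 distinct real irrational roots.

Discriminant = 148, 2 distinct real irrational roots


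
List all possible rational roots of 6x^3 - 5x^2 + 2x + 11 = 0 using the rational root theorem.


Rational root theorem: possible roots are ±p/q where:
  p divides the constant term (11): p ∈ {1, 11}
  q divides the leading coefficient (6): q ∈ {1, 2, 3, 6}

All possible rational roots: -11, -11/2, -11/3, -11/6, -1, -1/2, -1/3, -1/6, 1/6, 1/3, 1/2, 1, 11/6, 11/3, 11/2, 11

-11, -11/2, -11/3, -11/6, -1, -1/2, -1/3, -1/6, 1/6, 1/3, 1/2, 1, 11/6, 11/3, 11/2, 11


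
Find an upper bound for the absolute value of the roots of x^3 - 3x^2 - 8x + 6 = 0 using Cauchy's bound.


Cauchy's bound: all roots r satisfy |r| <= 1 + max(|a_i/a_n|) for i = 0,...,n-1
where a_n is the leading coefficient.

Coefficients: [1, -3, -8, 6]
Leading coefficient a_n = 1
Ratios |a_i/a_n|: 3, 8, 6
Maximum ratio: 8
Cauchy's bound: |r| <= 1 + 8 = 9

Upper bound = 9


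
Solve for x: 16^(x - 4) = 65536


Express both sides with the same base.
65536 = 16^4
Since the bases match, equate exponents: x - 4 = 4
So x = 4 - (-4) = 8

x = 8


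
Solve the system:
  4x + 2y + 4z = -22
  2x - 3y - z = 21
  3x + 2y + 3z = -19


Using Cramer's rule. Expand each determinant along the first row.
D  = 4*[(-3)*3 - (-1)*2] - 2*[2*3 - (-1)*3] + 4*[2*2 - (-3)*3]
  = 4*(-7) - 2*(9) + 4*(13) = 6
Dx = (-22)*[(-3)*3 - (-1)*2] - 2*[21*3 - (-1)*(-19)] + 4*[21*2 - (-3)*(-19)]
  = (-22)*(-7) - 2*(44) + 4*(-15) = 6
Dy = 4*[21*3 - (-1)*(-19)] - (-22)*[2*3 - (-1)*3] + 4*[2*(-19) - 21*3]
  = 4*(44) - (-22)*(9) + 4*(-101) = -30
Dz = 4*[(-3)*(-19) - 21*2] - 2*[2*(-19) - 21*3] + (-22)*[2*2 - (-3)*3]
  = 4*(15) - 2*(-101) + (-22)*(13) = -24
x = Dx/D = 6/6 = 1, y = Dy/D = -30/6 = -5, z = Dz/D = -24/6 = -4
Check eq1: (4)(1) + (2)(-5) + (4)(-4) = -22 = -22 ✓
Check eq2: (2)(1) + (-3)(-5) + (-1)(-4) = 21 = 21 ✓
Check eq3: (3)(1) + (2)(-5) + (3)(-4) = -19 = -19 ✓

x = 1, y = -5, z = -4


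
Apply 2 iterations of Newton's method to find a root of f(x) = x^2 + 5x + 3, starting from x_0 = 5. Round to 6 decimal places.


Newton's method: x_(n+1) = x_n - f(x_n)/f'(x_n)
f(x) = x^2 + 5x + 3
f'(x) = 2x + 5

Iteration 1:
  f(5.000000) = 53.000000
  f'(5.000000) = 15.000000
  x_1 = 5.000000 - (53.000000)/(15.000000) = 1.466667

Iteration 2:
  f(1.466667) = 12.484444
  f'(1.466667) = 7.933333
  x_2 = 1.466667 - (12.484444)/(7.933333) = -0.107003

x_2 = -0.107003


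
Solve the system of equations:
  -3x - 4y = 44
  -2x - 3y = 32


Using Cramer's rule:
Determinant D = (-3)(-3) - (-2)(-4) = 9 - 8 = 1
Dx = (44)(-3) - (32)(-4) = -132 + 128 = -4
Dy = (-3)(32) - (-2)(44) = -96 + 88 = -8
x = Dx/D = -4/1 = -4
y = Dy/D = -8/1 = -8

x = -4, y = -8


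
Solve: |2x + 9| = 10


An absolute value equation |expr| = 10 gives two cases:
Case 1: 2x + 9 = 10
  2x = 1, so x = 1/2
Case 2: 2x + 9 = -10
  2x = -19, so x = -19/2

x = -19/2, x = 1/2


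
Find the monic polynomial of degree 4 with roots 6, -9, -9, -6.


A monic polynomial with roots 6, -9, -9, -6 is:
p(x) = (x - 6)(x + 9)(x + 9)(x + 6)
After multiplying by (x - 6): x - 6
After multiplying by (x + 9): x^2 + 3x - 54
After multiplying by (x + 9): x^3 + 12x^2 - 27x - 486
After multiplying by (x + 6): x^4 + 18x^3 + 45x^2 - 648x - 2916

x^4 + 18x^3 + 45x^2 - 648x - 2916


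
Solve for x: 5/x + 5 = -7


Subtract 5 from both sides: 5/x = -12
Multiply both sides by x: 5 = -12 * x
Divide by -12: x = -5/12

x = -5/12


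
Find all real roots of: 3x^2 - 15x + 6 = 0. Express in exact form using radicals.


Using the quadratic formula: x = (-b ± sqrt(b^2 - 4ac)) / (2a)
Here a = 3, b = -15, c = 6
Discriminant = b^2 - 4ac = (-15)^2 - 4(3)(6) = 225 - 72 = 153
Since discriminant = 153 > 0, there are two real roots.
x = (15 ± 3*sqrt(17)) / 6
Simplifying: x = (5 ± sqrt(17)) / 2
Numerically: x ≈ 4.5616 or x ≈ 0.4384

x = (5 + sqrt(17)) / 2 or x = (5 - sqrt(17)) / 2


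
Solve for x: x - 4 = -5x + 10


Starting with: x - 4 = -5x + 10
Move all x terms to left: (1 + 5)x = 10 + 4
Simplify: 6x = 14
Divide both sides by 6: x = 7/3

x = 7/3


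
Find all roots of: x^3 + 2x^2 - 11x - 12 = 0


Let p(x) = x^3 + 2x^2 - 11x - 12. By the rational root theorem (leading coefficient 1), any rational root is an integer divisor of 12: try ±1, ±2, ... in turn.
Test x = 1: value = -20 ≠ 0.
Test x = -1: value = 0 ✓, so (x + 1) is a factor.
Synthetic division by (x + 1): bring down 1; 1(-1) + 2 = 1; 1(-1) - 11 = -12; (-12)(-1) - 12 = 0 → quotient x^2 + x - 12, remainder 0.
Solve the quadratic x^2 + x - 12 = 0: discriminant = 1^2 - 4(1)(-12) = 1 + 48 = 49.
sqrt(49) = 7, so x = (-1 ± 7)/2: x = 3 or x = -4.
Collecting all roots found:

x = -4, x = -1, x = 3


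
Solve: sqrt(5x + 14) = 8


Square both sides: 5x + 14 = 8^2 = 64
5x = 64 - 14 = 50
x = 10
Check: sqrt(5*10 + 14) = sqrt(64) = 8 ✓

x = 10


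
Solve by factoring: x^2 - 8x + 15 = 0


We need two numbers that multiply to 15 and add to -8.
Those numbers are -5 and -3 (since (-5) * (-3) = 15 and (-5) + (-3) = -8).
So x^2 - 8x + 15 = (x - 5)(x - 3) = 0
Setting each factor to zero: x = 5 or x = 3

x = 3, x = 5


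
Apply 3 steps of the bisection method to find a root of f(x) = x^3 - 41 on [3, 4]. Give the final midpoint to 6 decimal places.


f(x) = x^3 - 41
f(3) = -14 < 0
f(4) = 23 > 0

Step 1: midpoint = (3.000000 + 4.000000)/2 = 3.500000
  f(3.500000) = 1.875000
  f(mid) > 0, so root is in [3.000000, 3.500000]

Step 2: midpoint = (3.000000 + 3.500000)/2 = 3.250000
  f(3.250000) = -6.671875
  f(mid) < 0, so root is in [3.250000, 3.500000]

Step 3: midpoint = (3.250000 + 3.500000)/2 = 3.375000
  f(3.375000) = -2.556641
  f(mid) < 0, so root is in [3.375000, 3.500000]

midpoint = 3.375000


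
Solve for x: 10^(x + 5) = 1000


Express both sides with the same base.
1000 = 10^3
Since the bases match, equate exponents: x + 5 = 3
So x = 3 - (5) = -2

x = -2


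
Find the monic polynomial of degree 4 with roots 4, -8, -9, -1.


A monic polynomial with roots 4, -8, -9, -1 is:
p(x) = (x - 4)(x + 8)(x + 9)(x + 1)
After multiplying by (x - 4): x - 4
After multiplying by (x + 8): x^2 + 4x - 32
After multiplying by (x + 9): x^3 + 13x^2 + 4x - 288
After multiplying by (x + 1): x^4 + 14x^3 + 17x^2 - 284x - 288

x^4 + 14x^3 + 17x^2 - 284x - 288


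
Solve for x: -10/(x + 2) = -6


Multiply both sides by (x + 2): -10 = -6(x + 2)
Distribute: -10 = -6x - 12
-6x = -10 + 12 = 2
x = -1/3

x = -1/3


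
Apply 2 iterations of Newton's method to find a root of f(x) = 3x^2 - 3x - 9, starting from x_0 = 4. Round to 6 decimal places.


Newton's method: x_(n+1) = x_n - f(x_n)/f'(x_n)
f(x) = 3x^2 - 3x - 9
f'(x) = 6x - 3

Iteration 1:
  f(4.000000) = 27.000000
  f'(4.000000) = 21.000000
  x_1 = 4.000000 - (27.000000)/(21.000000) = 2.714286

Iteration 2:
  f(2.714286) = 4.959184
  f'(2.714286) = 13.285714
  x_2 = 2.714286 - (4.959184)/(13.285714) = 2.341014

x_2 = 2.341014


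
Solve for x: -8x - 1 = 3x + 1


Starting with: -8x - 1 = 3x + 1
Move all x terms to left: (-8 - 3)x = 1 + 1
Simplify: -11x = 2
Divide both sides by -11: x = -2/11

x = -2/11


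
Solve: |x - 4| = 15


An absolute value equation |expr| = 15 gives two cases:
Case 1: x - 4 = 15
  x = 19, so x = 19
Case 2: x - 4 = -15
  x = -11, so x = -11

x = -11, x = 19


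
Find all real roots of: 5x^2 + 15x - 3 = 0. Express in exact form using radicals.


Using the quadratic formula: x = (-b ± sqrt(b^2 - 4ac)) / (2a)
Here a = 5, b = 15, c = -3
Discriminant = b^2 - 4ac = 15^2 - 4(5)(-3) = 225 + 60 = 285
Since discriminant = 285 > 0, there are two real roots.
x = (-15 ± sqrt(285)) / 10
Numerically: x ≈ 0.1882 or x ≈ -3.1882

x = (-15 + sqrt(285)) / 10 or x = (-15 - sqrt(285)) / 10


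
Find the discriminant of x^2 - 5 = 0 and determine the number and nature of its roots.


For ax^2 + bx + c = 0, discriminant D = b^2 - 4ac
Here a = 1, b = 0, c = -5
D = (0)^2 - 4(1)(-5) = 0 + 20 = 20

D = 20 > 0 but not a perfect square
The equation has 2 distinct real irrational roots.

Discriminant = 20, 2 distinct real irrational roots


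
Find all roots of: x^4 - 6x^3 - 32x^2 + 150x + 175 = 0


Let p(x) = x^4 - 6x^3 - 32x^2 + 150x + 175. By the rational root theorem (leading coefficient 1), any rational root is an integer divisor of 175: try ±1, ±2, ... in turn.
Test x = 1: value = 288 ≠ 0.
Test x = -1: value = 0 ✓, so (x + 1) is a factor.
Synthetic division by (x + 1): bring down 1; 1(-1) - 6 = -7; (-7)(-1) - 32 = -25; (-25)(-1) + 150 = 175; 175(-1) + 175 = 0 → quotient x^3 - 7x^2 - 25x + 175, remainder 0.
Continue with the quotient x^3 - 7x^2 - 25x + 175 (candidates must divide 175; re-test x = -1 first in case it repeats).
Test x = -1: value = 192 ≠ 0.
Test x = 5: value = 0 ✓, so (x - 5) is a factor.
Synthetic division by (x - 5): bring down 1; 1(5) - 7 = -2; (-2)(5) - 25 = -35; (-35)(5) + 175 = 0 → quotient x^2 - 2x - 35, remainder 0.
Solve the quadratic x^2 - 2x - 35 = 0: discriminant = (-2)^2 - 4(1)(-35) = 4 + 140 = 144.
sqrt(144) = 12, so x = (2 ± 12)/2: x = 7 or x = -5.
Collecting all roots found:

x = -5, x = -1, x = 5, x = 7


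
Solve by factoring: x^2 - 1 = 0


We need two numbers that multiply to -1 and add to 0.
Those numbers are -1 and 1 (since (-1) * 1 = -1 and (-1) + 1 = 0).
So x^2 - 1 = (x - 1)(x + 1) = 0
Setting each factor to zero: x = 1 or x = -1

x = -1, x = 1


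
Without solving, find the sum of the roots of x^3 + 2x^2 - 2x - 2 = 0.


By Vieta's formulas for x^3 + bx^2 + cx + d = 0:
  r1 + r2 + r3 = -b/a = -2
  r1*r2 + r1*r3 + r2*r3 = c/a = -2
  r1*r2*r3 = -d/a = 2


Sum = -2


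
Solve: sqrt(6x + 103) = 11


Square both sides: 6x + 103 = 11^2 = 121
6x = 121 - 103 = 18
x = 3
Check: sqrt(6*3 + 103) = sqrt(121) = 11 ✓

x = 3


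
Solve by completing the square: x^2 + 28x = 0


Start: x^2 + 28x + 0 = 0
Move constant: x^2 + 28x = 0
Half of 28 is 14, squared is 196
Add 196 to both sides: x^2 + 28x + 196 = 196
(x + 14)^2 = 196
x + 14 = ±14
x = -14 + 14 = 0 or x = -14 - 14 = -28

x = -28, x = 0


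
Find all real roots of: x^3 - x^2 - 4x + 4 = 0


Let p(x) = x^3 - x^2 - 4x + 4. By the rational root theorem (leading coefficient 1), any rational root is an integer divisor of 4: try ±1, ±2, ... in turn.
Test x = 1: value = 0 ✓, so (x - 1) is a factor.
Synthetic division by (x - 1): bring down 1; 1(1) - 1 = 0; 0(1) - 4 = -4; (-4)(1) + 4 = 0 → quotient x^2 - 4, remainder 0.
Solve the quadratic x^2 - 4 = 0: discriminant = 0^2 - 4(1)(-4) = 0 + 16 = 16.
sqrt(16) = 4, so x = (0 ± 4)/2: x = 2 or x = -2.

x = -2, x = 1, x = 2


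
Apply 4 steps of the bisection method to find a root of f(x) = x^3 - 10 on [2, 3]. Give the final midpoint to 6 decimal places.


f(x) = x^3 - 10
f(2) = -2 < 0
f(3) = 17 > 0

Step 1: midpoint = (2.000000 + 3.000000)/2 = 2.500000
  f(2.500000) = 5.625000
  f(mid) > 0, so root is in [2.000000, 2.500000]

Step 2: midpoint = (2.000000 + 2.500000)/2 = 2.250000
  f(2.250000) = 1.390625
  f(mid) > 0, so root is in [2.000000, 2.250000]

Step 3: midpoint = (2.000000 + 2.250000)/2 = 2.125000
  f(2.125000) = -0.404297
  f(mid) < 0, so root is in [2.125000, 2.250000]

Step 4: midpoint = (2.125000 + 2.250000)/2 = 2.187500
  f(2.187500) = 0.467529
  f(mid) > 0, so root is in [2.125000, 2.187500]

midpoint = 2.187500


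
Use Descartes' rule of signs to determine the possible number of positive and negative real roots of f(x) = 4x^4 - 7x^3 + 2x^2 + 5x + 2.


Descartes' rule of signs:

For positive roots, count sign changes in f(x) = 4x^4 - 7x^3 + 2x^2 + 5x + 2:
Signs of coefficients: +, -, +, +, +
Number of sign changes: 2
Possible positive real roots: 2, 0

For negative roots, examine f(-x) = 4x^4 + 7x^3 + 2x^2 - 5x + 2:
Signs of coefficients: +, +, +, -, +
Number of sign changes: 2
Possible negative real roots: 2, 0

Positive roots: 2 or 0; Negative roots: 2 or 0


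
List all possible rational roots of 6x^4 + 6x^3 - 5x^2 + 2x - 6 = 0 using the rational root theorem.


Rational root theorem: possible roots are ±p/q where:
  p divides the constant term (-6): p ∈ {1, 2, 3, 6}
  q divides the leading coefficient (6): q ∈ {1, 2, 3, 6}

All possible rational roots: -6, -3, -2, -3/2, -1, -2/3, -1/2, -1/3, -1/6, 1/6, 1/3, 1/2, 2/3, 1, 3/2, 2, 3, 6

-6, -3, -2, -3/2, -1, -2/3, -1/2, -1/3, -1/6, 1/6, 1/3, 1/2, 2/3, 1, 3/2, 2, 3, 6


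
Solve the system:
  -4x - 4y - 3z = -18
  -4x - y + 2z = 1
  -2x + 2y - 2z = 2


Using Cramer's rule. Expand each determinant along the first row.
D  = (-4)*[(-1)*(-2) - 2*2] - (-4)*[(-4)*(-2) - 2*(-2)] + (-3)*[(-4)*2 - (-1)*(-2)]
  = (-4)*(-2) - (-4)*(12) + (-3)*(-10) = 86
Dx = (-18)*[(-1)*(-2) - 2*2] - (-4)*[1*(-2) - 2*2] + (-3)*[1*2 - (-1)*2]
  = (-18)*(-2) - (-4)*(-6) + (-3)*(4) = 0
Dy = (-4)*[1*(-2) - 2*2] - (-18)*[(-4)*(-2) - 2*(-2)] + (-3)*[(-4)*2 - 1*(-2)]
  = (-4)*(-6) - (-18)*(12) + (-3)*(-6) = 258
Dz = (-4)*[(-1)*2 - 1*2] - (-4)*[(-4)*2 - 1*(-2)] + (-18)*[(-4)*2 - (-1)*(-2)]
  = (-4)*(-4) - (-4)*(-6) + (-18)*(-10) = 172
x = Dx/D = 0/86 = 0, y = Dy/D = 258/86 = 3, z = Dz/D = 172/86 = 2
Check eq1: (-4)(0) + (-4)(3) + (-3)(2) = -18 = -18 ✓
Check eq2: (-4)(0) + (-1)(3) + (2)(2) = 1 = 1 ✓
Check eq3: (-2)(0) + (2)(3) + (-2)(2) = 2 = 2 ✓

x = 0, y = 3, z = 2


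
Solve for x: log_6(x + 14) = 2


Convert to exponential form: x + 14 = 6^2 = 36
x = 36 - 14 = 22
Check: log_6(22 + 14) = log_6(36) = log_6(36) = 2 ✓

x = 22


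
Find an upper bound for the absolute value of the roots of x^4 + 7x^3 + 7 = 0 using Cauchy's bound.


Cauchy's bound: all roots r satisfy |r| <= 1 + max(|a_i/a_n|) for i = 0,...,n-1
where a_n is the leading coefficient.

Coefficients: [1, 7, 0, 0, 7]
Leading coefficient a_n = 1
Ratios |a_i/a_n|: 7, 0, 0, 7
Maximum ratio: 7
Cauchy's bound: |r| <= 1 + 7 = 8

Upper bound = 8


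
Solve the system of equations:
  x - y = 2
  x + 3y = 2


Using Cramer's rule:
Determinant D = (1)(3) - (1)(-1) = 3 + 1 = 4
Dx = (2)(3) - (2)(-1) = 6 + 2 = 8
Dy = (1)(2) - (1)(2) = 2 - 2 = 0
x = Dx/D = 8/4 = 2
y = Dy/D = 0/4 = 0

x = 2, y = 0


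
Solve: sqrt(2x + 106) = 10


Square both sides: 2x + 106 = 10^2 = 100
2x = 100 - 106 = -6
x = -3
Check: sqrt(2*(-3) + 106) = sqrt(100) = 10 ✓

x = -3


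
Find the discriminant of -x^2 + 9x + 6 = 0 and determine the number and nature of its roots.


For ax^2 + bx + c = 0, discriminant D = b^2 - 4ac
Here a = -1, b = 9, c = 6
D = (9)^2 - 4(-1)(6) = 81 + 24 = 105

D = 105 > 0 but not a perfect square
The equation has 2 distinct real irrational roots.

Discriminant = 105, 2 distinct real irrational roots


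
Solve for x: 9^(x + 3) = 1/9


Express both sides with the same base.
1/9 = 9^(-1)
Since the bases match, equate exponents: x + 3 = -1
So x = -1 - (3) = -4

x = -4


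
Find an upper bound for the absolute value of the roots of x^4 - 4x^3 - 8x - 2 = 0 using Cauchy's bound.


Cauchy's bound: all roots r satisfy |r| <= 1 + max(|a_i/a_n|) for i = 0,...,n-1
where a_n is the leading coefficient.

Coefficients: [1, -4, 0, -8, -2]
Leading coefficient a_n = 1
Ratios |a_i/a_n|: 4, 0, 8, 2
Maximum ratio: 8
Cauchy's bound: |r| <= 1 + 8 = 9

Upper bound = 9


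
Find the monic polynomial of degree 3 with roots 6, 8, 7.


A monic polynomial with roots 6, 8, 7 is:
p(x) = (x - 6)(x - 8)(x - 7)
After multiplying by (x - 6): x - 6
After multiplying by (x - 8): x^2 - 14x + 48
After multiplying by (x - 7): x^3 - 21x^2 + 146x - 336

x^3 - 21x^2 + 146x - 336


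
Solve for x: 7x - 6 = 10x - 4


Starting with: 7x - 6 = 10x - 4
Move all x terms to left: (7 - 10)x = -4 + 6
Simplify: -3x = 2
Divide both sides by -3: x = -2/3

x = -2/3


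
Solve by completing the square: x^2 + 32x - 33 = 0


Start: x^2 + 32x - 33 = 0
Move constant: x^2 + 32x = 33
Half of 32 is 16, squared is 256
Add 256 to both sides: x^2 + 32x + 256 = 289
(x + 16)^2 = 289
x + 16 = ±17
x = -16 + 17 = 1 or x = -16 - 17 = -33

x = -33, x = 1


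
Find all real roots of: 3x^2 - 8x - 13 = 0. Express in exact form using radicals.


Using the quadratic formula: x = (-b ± sqrt(b^2 - 4ac)) / (2a)
Here a = 3, b = -8, c = -13
Discriminant = b^2 - 4ac = (-8)^2 - 4(3)(-13) = 64 + 156 = 220
Since discriminant = 220 > 0, there are two real roots.
x = (8 ± 2*sqrt(55)) / 6
Simplifying: x = (4 ± sqrt(55)) / 3
Numerically: x ≈ 3.8054 or x ≈ -1.1387

x = (4 + sqrt(55)) / 3 or x = (4 - sqrt(55)) / 3


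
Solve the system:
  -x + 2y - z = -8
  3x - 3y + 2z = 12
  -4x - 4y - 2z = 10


Using Cramer's rule. Expand each determinant along the first row.
D  = (-1)*[(-3)*(-2) - 2*(-4)] - 2*[3*(-2) - 2*(-4)] + (-1)*[3*(-4) - (-3)*(-4)]
  = (-1)*(14) - 2*(2) + (-1)*(-24) = 6
Dx = (-8)*[(-3)*(-2) - 2*(-4)] - 2*[12*(-2) - 2*10] + (-1)*[12*(-4) - (-3)*10]
  = (-8)*(14) - 2*(-44) + (-1)*(-18) = -6
Dy = (-1)*[12*(-2) - 2*10] - (-8)*[3*(-2) - 2*(-4)] + (-1)*[3*10 - 12*(-4)]
  = (-1)*(-44) - (-8)*(2) + (-1)*(78) = -18
Dz = (-1)*[(-3)*10 - 12*(-4)] - 2*[3*10 - 12*(-4)] + (-8)*[3*(-4) - (-3)*(-4)]
  = (-1)*(18) - 2*(78) + (-8)*(-24) = 18
x = Dx/D = -6/6 = -1, y = Dy/D = -18/6 = -3, z = Dz/D = 18/6 = 3
Check eq1: (-1)(-1) + (2)(-3) + (-1)(3) = -8 = -8 ✓
Check eq2: (3)(-1) + (-3)(-3) + (2)(3) = 12 = 12 ✓
Check eq3: (-4)(-1) + (-4)(-3) + (-2)(3) = 10 = 10 ✓

x = -1, y = -3, z = 3


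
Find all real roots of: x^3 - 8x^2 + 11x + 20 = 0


Let p(x) = x^3 - 8x^2 + 11x + 20. By the rational root theorem (leading coefficient 1), any rational root is an integer divisor of 20: try ±1, ±2, ... in turn.
Test x = 1: value = 24 ≠ 0.
Test x = -1: value = 0 ✓, so (x + 1) is a factor.
Synthetic division by (x + 1): bring down 1; 1(-1) - 8 = -9; (-9)(-1) + 11 = 20; 20(-1) + 20 = 0 → quotient x^2 - 9x + 20, remainder 0.
Solve the quadratic x^2 - 9x + 20 = 0: discriminant = (-9)^2 - 4(1)(20) = 81 - 80 = 1.
sqrt(1) = 1, so x = (9 ± 1)/2: x = 5 or x = 4.

x = -1, x = 4, x = 5


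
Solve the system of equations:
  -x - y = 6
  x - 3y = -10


Using Cramer's rule:
Determinant D = (-1)(-3) - (1)(-1) = 3 + 1 = 4
Dx = (6)(-3) - (-10)(-1) = -18 - 10 = -28
Dy = (-1)(-10) - (1)(6) = 10 - 6 = 4
x = Dx/D = -28/4 = -7
y = Dy/D = 4/4 = 1

x = -7, y = 1


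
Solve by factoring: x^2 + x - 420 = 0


We need two numbers that multiply to -420 and add to 1.
Those numbers are -20 and 21 (since (-20) * 21 = -420 and (-20) + 21 = 1).
So x^2 + x - 420 = (x - 20)(x + 21) = 0
Setting each factor to zero: x = 20 or x = -21

x = -21, x = 20


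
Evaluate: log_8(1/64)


We need the exponent such that 8^? = 1/64
8^(-2) = 1/8^2 = 1/64
Therefore log_8(1/64) = -2

-2


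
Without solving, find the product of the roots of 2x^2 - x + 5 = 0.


By Vieta's formulas for ax^2 + bx + c = 0:
  Sum of roots = -b/a
  Product of roots = c/a

Here a = 2, b = -1, c = 5
Sum = -(-1)/2 = 1/2
Product = 5/2 = 5/2

Product = 5/2


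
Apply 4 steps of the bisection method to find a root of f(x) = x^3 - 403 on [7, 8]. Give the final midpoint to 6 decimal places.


f(x) = x^3 - 403
f(7) = -60 < 0
f(8) = 109 > 0

Step 1: midpoint = (7.000000 + 8.000000)/2 = 7.500000
  f(7.500000) = 18.875000
  f(mid) > 0, so root is in [7.000000, 7.500000]

Step 2: midpoint = (7.000000 + 7.500000)/2 = 7.250000
  f(7.250000) = -21.921875
  f(mid) < 0, so root is in [7.250000, 7.500000]

Step 3: midpoint = (7.250000 + 7.500000)/2 = 7.375000
  f(7.375000) = -1.869141
  f(mid) < 0, so root is in [7.375000, 7.500000]

Step 4: midpoint = (7.375000 + 7.500000)/2 = 7.437500
  f(7.437500) = 8.415771
  f(mid) > 0, so root is in [7.375000, 7.437500]

midpoint = 7.437500


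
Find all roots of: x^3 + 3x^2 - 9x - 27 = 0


Let p(x) = x^3 + 3x^2 - 9x - 27. By the rational root theorem (leading coefficient 1), any rational root is an integer divisor of 27: try ±1, ±2, ... in turn.
Test x = 1: value = -32 ≠ 0.
Test x = -1: value = -16 ≠ 0.
Test x = 3: value = 0 ✓, so (x - 3) is a factor.
Synthetic division by (x - 3): bring down 1; 1(3) + 3 = 6; 6(3) - 9 = 9; 9(3) - 27 = 0 → quotient x^2 + 6x + 9, remainder 0.
Solve the quadratic x^2 + 6x + 9 = 0: discriminant = 6^2 - 4(1)(9) = 36 - 36 = 0.
Discriminant = 0, so a double root: x = -6/2 = -3.
Collecting all roots found:

x = -3 (multiplicity 2), x = 3


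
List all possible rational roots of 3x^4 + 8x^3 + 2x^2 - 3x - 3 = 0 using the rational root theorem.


Rational root theorem: possible roots are ±p/q where:
  p divides the constant term (-3): p ∈ {1, 3}
  q divides the leading coefficient (3): q ∈ {1, 3}

All possible rational roots: -3, -1, -1/3, 1/3, 1, 3

-3, -1, -1/3, 1/3, 1, 3


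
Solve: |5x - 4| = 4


An absolute value equation |expr| = 4 gives two cases:
Case 1: 5x - 4 = 4
  5x = 8, so x = 8/5
Case 2: 5x - 4 = -4
  5x = 0, so x = 0

x = 0, x = 8/5


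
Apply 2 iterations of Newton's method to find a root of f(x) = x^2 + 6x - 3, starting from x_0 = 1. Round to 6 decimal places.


Newton's method: x_(n+1) = x_n - f(x_n)/f'(x_n)
f(x) = x^2 + 6x - 3
f'(x) = 2x + 6

Iteration 1:
  f(1.000000) = 4.000000
  f'(1.000000) = 8.000000
  x_1 = 1.000000 - (4.000000)/(8.000000) = 0.500000

Iteration 2:
  f(0.500000) = 0.250000
  f'(0.500000) = 7.000000
  x_2 = 0.500000 - (0.250000)/(7.000000) = 0.464286

x_2 = 0.464286


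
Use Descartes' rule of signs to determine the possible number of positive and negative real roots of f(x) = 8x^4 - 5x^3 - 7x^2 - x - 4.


Descartes' rule of signs:

For positive roots, count sign changes in f(x) = 8x^4 - 5x^3 - 7x^2 - x - 4:
Signs of coefficients: +, -, -, -, -
Number of sign changes: 1
Possible positive real roots: 1

For negative roots, examine f(-x) = 8x^4 + 5x^3 - 7x^2 + x - 4:
Signs of coefficients: +, +, -, +, -
Number of sign changes: 3
Possible negative real roots: 3, 1

Positive roots: 1; Negative roots: 3 or 1


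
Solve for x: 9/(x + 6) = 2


Multiply both sides by (x + 6): 9 = 2(x + 6)
Distribute: 9 = 2x + 12
2x = 9 - 12 = -3
x = -3/2

x = -3/2


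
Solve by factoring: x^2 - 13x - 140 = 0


We need two numbers that multiply to -140 and add to -13.
Those numbers are 7 and -20 (since 7 * (-20) = -140 and 7 + (-20) = -13).
So x^2 - 13x - 140 = (x + 7)(x - 20) = 0
Setting each factor to zero: x = -7 or x = 20

x = -7, x = 20


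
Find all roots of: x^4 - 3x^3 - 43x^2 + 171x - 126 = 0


Let p(x) = x^4 - 3x^3 - 43x^2 + 171x - 126. By the rational root theorem (leading coefficient 1), any rational root is an integer divisor of 126: try ±1, ±2, ... in turn.
Test x = 1: value = 0 ✓, so (x - 1) is a factor.
Synthetic division by (x - 1): bring down 1; 1(1) - 3 = -2; (-2)(1) - 43 = -45; (-45)(1) + 171 = 126; 126(1) - 126 = 0 → quotient x^3 - 2x^2 - 45x + 126, remainder 0.
Continue with the quotient x^3 - 2x^2 - 45x + 126 (candidates must divide 126; re-test x = 1 first in case it repeats).
Test x = 1: value = 80 ≠ 0.
Test x = -1: value = 168 ≠ 0.
Test x = 2: value = 36 ≠ 0.
Test x = -2: value = 200 ≠ 0.
Test x = 3: value = 0 ✓, so (x - 3) is a factor.
Synthetic division by (x - 3): bring down 1; 1(3) - 2 = 1; 1(3) - 45 = -42; (-42)(3) + 126 = 0 → quotient x^2 + x - 42, remainder 0.
Solve the quadratic x^2 + x - 42 = 0: discriminant = 1^2 - 4(1)(-42) = 1 + 168 = 169.
sqrt(169) = 13, so x = (-1 ± 13)/2: x = 6 or x = -7.
Collecting all roots found:

x = -7, x = 1, x = 3, x = 6


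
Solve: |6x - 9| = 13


An absolute value equation |expr| = 13 gives two cases:
Case 1: 6x - 9 = 13
  6x = 22, so x = 11/3
Case 2: 6x - 9 = -13
  6x = -4, so x = -2/3

x = -2/3, x = 11/3


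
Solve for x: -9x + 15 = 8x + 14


Starting with: -9x + 15 = 8x + 14
Move all x terms to left: (-9 - 8)x = 14 - 15
Simplify: -17x = -1
Divide both sides by -17: x = 1/17

x = 1/17


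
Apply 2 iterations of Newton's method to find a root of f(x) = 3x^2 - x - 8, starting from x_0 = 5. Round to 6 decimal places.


Newton's method: x_(n+1) = x_n - f(x_n)/f'(x_n)
f(x) = 3x^2 - x - 8
f'(x) = 6x - 1

Iteration 1:
  f(5.000000) = 62.000000
  f'(5.000000) = 29.000000
  x_1 = 5.000000 - (62.000000)/(29.000000) = 2.862069

Iteration 2:
  f(2.862069) = 13.712247
  f'(2.862069) = 16.172414
  x_2 = 2.862069 - (13.712247)/(16.172414) = 2.014190

x_2 = 2.014190


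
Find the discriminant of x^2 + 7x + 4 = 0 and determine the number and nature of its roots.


For ax^2 + bx + c = 0, discriminant D = b^2 - 4ac
Here a = 1, b = 7, c = 4
D = (7)^2 - 4(1)(4) = 49 - 16 = 33

D = 33 > 0 but not a perfect square
The equation has 2 distinct real irrational roots.

Discriminant = 33, 2 distinct real irrational roots


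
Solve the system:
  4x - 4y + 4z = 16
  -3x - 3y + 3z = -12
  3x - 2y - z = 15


Using Cramer's rule. Expand each determinant along the first row.
D  = 4*[(-3)*(-1) - 3*(-2)] - (-4)*[(-3)*(-1) - 3*3] + 4*[(-3)*(-2) - (-3)*3]
  = 4*(9) - (-4)*(-6) + 4*(15) = 72
Dx = 16*[(-3)*(-1) - 3*(-2)] - (-4)*[(-12)*(-1) - 3*15] + 4*[(-12)*(-2) - (-3)*15]
  = 16*(9) - (-4)*(-33) + 4*(69) = 288
Dy = 4*[(-12)*(-1) - 3*15] - 16*[(-3)*(-1) - 3*3] + 4*[(-3)*15 - (-12)*3]
  = 4*(-33) - 16*(-6) + 4*(-9) = -72
Dz = 4*[(-3)*15 - (-12)*(-2)] - (-4)*[(-3)*15 - (-12)*3] + 16*[(-3)*(-2) - (-3)*3]
  = 4*(-69) - (-4)*(-9) + 16*(15) = -72
x = Dx/D = 288/72 = 4, y = Dy/D = -72/72 = -1, z = Dz/D = -72/72 = -1
Check eq1: (4)(4) + (-4)(-1) + (4)(-1) = 16 = 16 ✓
Check eq2: (-3)(4) + (-3)(-1) + (3)(-1) = -12 = -12 ✓
Check eq3: (3)(4) + (-2)(-1) + (-1)(-1) = 15 = 15 ✓

x = 4, y = -1, z = -1


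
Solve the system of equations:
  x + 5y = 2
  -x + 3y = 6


Using Cramer's rule:
Determinant D = (1)(3) - (-1)(5) = 3 + 5 = 8
Dx = (2)(3) - (6)(5) = 6 - 30 = -24
Dy = (1)(6) - (-1)(2) = 6 + 2 = 8
x = Dx/D = -24/8 = -3
y = Dy/D = 8/8 = 1

x = -3, y = 1


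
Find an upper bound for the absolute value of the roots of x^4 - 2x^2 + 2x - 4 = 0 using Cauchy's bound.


Cauchy's bound: all roots r satisfy |r| <= 1 + max(|a_i/a_n|) for i = 0,...,n-1
where a_n is the leading coefficient.

Coefficients: [1, 0, -2, 2, -4]
Leading coefficient a_n = 1
Ratios |a_i/a_n|: 0, 2, 2, 4
Maximum ratio: 4
Cauchy's bound: |r| <= 1 + 4 = 5

Upper bound = 5


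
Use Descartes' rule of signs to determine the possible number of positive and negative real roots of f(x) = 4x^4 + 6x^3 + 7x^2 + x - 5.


Descartes' rule of signs:

For positive roots, count sign changes in f(x) = 4x^4 + 6x^3 + 7x^2 + x - 5:
Signs of coefficients: +, +, +, +, -
Number of sign changes: 1
Possible positive real roots: 1

For negative roots, examine f(-x) = 4x^4 - 6x^3 + 7x^2 - x - 5:
Signs of coefficients: +, -, +, -, -
Number of sign changes: 3
Possible negative real roots: 3, 1

Positive roots: 1; Negative roots: 3 or 1


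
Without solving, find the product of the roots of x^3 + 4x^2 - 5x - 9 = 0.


By Vieta's formulas for x^3 + bx^2 + cx + d = 0:
  r1 + r2 + r3 = -b/a = -4
  r1*r2 + r1*r3 + r2*r3 = c/a = -5
  r1*r2*r3 = -d/a = 9


Product = 9


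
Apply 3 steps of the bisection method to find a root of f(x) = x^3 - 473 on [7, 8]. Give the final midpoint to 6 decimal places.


f(x) = x^3 - 473
f(7) = -130 < 0
f(8) = 39 > 0

Step 1: midpoint = (7.000000 + 8.000000)/2 = 7.500000
  f(7.500000) = -51.125000
  f(mid) < 0, so root is in [7.500000, 8.000000]

Step 2: midpoint = (7.500000 + 8.000000)/2 = 7.750000
  f(7.750000) = -7.515625
  f(mid) < 0, so root is in [7.750000, 8.000000]

Step 3: midpoint = (7.750000 + 8.000000)/2 = 7.875000
  f(7.875000) = 15.373047
  f(mid) > 0, so root is in [7.750000, 7.875000]

midpoint = 7.875000


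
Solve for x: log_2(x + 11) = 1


Convert to exponential form: x + 11 = 2^1 = 2
x = 2 - 11 = -9
Check: log_2(-9 + 11) = log_2(2) = log_2(2) = 1 ✓

x = -9


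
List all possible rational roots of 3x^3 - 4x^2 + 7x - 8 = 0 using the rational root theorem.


Rational root theorem: possible roots are ±p/q where:
  p divides the constant term (-8): p ∈ {1, 2, 4, 8}
  q divides the leading coefficient (3): q ∈ {1, 3}

All possible rational roots: -8, -4, -8/3, -2, -4/3, -1, -2/3, -1/3, 1/3, 2/3, 1, 4/3, 2, 8/3, 4, 8

-8, -4, -8/3, -2, -4/3, -1, -2/3, -1/3, 1/3, 2/3, 1, 4/3, 2, 8/3, 4, 8


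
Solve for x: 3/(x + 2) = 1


Multiply both sides by (x + 2): 3 = 1(x + 2)
Distribute: 3 = x + 2
x = 3 - 2 = 1
x = 1

x = 1


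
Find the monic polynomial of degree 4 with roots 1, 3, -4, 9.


A monic polynomial with roots 1, 3, -4, 9 is:
p(x) = (x - 1)(x - 3)(x + 4)(x - 9)
After multiplying by (x - 1): x - 1
After multiplying by (x - 3): x^2 - 4x + 3
After multiplying by (x + 4): x^3 - 13x + 12
After multiplying by (x - 9): x^4 - 9x^3 - 13x^2 + 129x - 108

x^4 - 9x^3 - 13x^2 + 129x - 108


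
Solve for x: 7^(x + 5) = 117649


Express both sides with the same base.
117649 = 7^6
Since the bases match, equate exponents: x + 5 = 6
So x = 6 - (5) = 1

x = 1


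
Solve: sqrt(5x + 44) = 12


Square both sides: 5x + 44 = 12^2 = 144
5x = 144 - 44 = 100
x = 20
Check: sqrt(5*20 + 44) = sqrt(144) = 12 ✓

x = 20


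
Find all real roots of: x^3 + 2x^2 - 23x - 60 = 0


Let p(x) = x^3 + 2x^2 - 23x - 60. By the rational root theorem (leading coefficient 1), any rational root is an integer divisor of 60: try ±1, ±2, ... in turn.
Test x = 1: value = -80 ≠ 0.
Test x = -1: value = -36 ≠ 0.
Test x = 2: value = -90 ≠ 0.
Test x = -2: value = -14 ≠ 0.
Test x = 3: value = -84 ≠ 0.
Test x = -3: value = 0 ✓, so (x + 3) is a factor.
Synthetic division by (x + 3): bring down 1; 1(-3) + 2 = -1; (-1)(-3) - 23 = -20; (-20)(-3) - 60 = 0 → quotient x^2 - x - 20, remainder 0.
Solve the quadratic x^2 - x - 20 = 0: discriminant = (-1)^2 - 4(1)(-20) = 1 + 80 = 81.
sqrt(81) = 9, so x = (1 ± 9)/2: x = 5 or x = -4.

x = -4, x = -3, x = 5


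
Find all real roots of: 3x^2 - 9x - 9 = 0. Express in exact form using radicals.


Using the quadratic formula: x = (-b ± sqrt(b^2 - 4ac)) / (2a)
Here a = 3, b = -9, c = -9
Discriminant = b^2 - 4ac = (-9)^2 - 4(3)(-9) = 81 + 108 = 189
Since discriminant = 189 > 0, there are two real roots.
x = (9 ± 3*sqrt(21)) / 6
Simplifying: x = (3 ± sqrt(21)) / 2
Numerically: x ≈ 3.7913 or x ≈ -0.7913

x = (3 + sqrt(21)) / 2 or x = (3 - sqrt(21)) / 2


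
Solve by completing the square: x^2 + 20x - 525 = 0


Start: x^2 + 20x - 525 = 0
Move constant: x^2 + 20x = 525
Half of 20 is 10, squared is 100
Add 100 to both sides: x^2 + 20x + 100 = 625
(x + 10)^2 = 625
x + 10 = ±25
x = -10 + 25 = 15 or x = -10 - 25 = -35

x = -35, x = 15


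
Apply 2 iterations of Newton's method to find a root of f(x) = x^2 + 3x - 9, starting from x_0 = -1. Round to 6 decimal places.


Newton's method: x_(n+1) = x_n - f(x_n)/f'(x_n)
f(x) = x^2 + 3x - 9
f'(x) = 2x + 3

Iteration 1:
  f(-1.000000) = -11.000000
  f'(-1.000000) = 1.000000
  x_1 = -1.000000 - (-11.000000)/(1.000000) = 10.000000

Iteration 2:
  f(10.000000) = 121.000000
  f'(10.000000) = 23.000000
  x_2 = 10.000000 - (121.000000)/(23.000000) = 4.739130

x_2 = 4.739130


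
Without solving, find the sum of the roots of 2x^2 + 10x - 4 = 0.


By Vieta's formulas for ax^2 + bx + c = 0:
  Sum of roots = -b/a
  Product of roots = c/a

Here a = 2, b = 10, c = -4
Sum = -(10)/2 = -5
Product = -4/2 = -2

Sum = -5


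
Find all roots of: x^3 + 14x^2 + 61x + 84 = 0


Let p(x) = x^3 + 14x^2 + 61x + 84. By the rational root theorem (leading coefficient 1), any rational root is an integer divisor of 84: try ±1, ±2, ... in turn.
Test x = 1: value = 160 ≠ 0.
Test x = -1: value = 36 ≠ 0.
Test x = 2: value = 270 ≠ 0.
Test x = -2: value = 10 ≠ 0.
Test x = 3: value = 420 ≠ 0.
Test x = -3: value = 0 ✓, so (x + 3) is a factor.
Synthetic division by (x + 3): bring down 1; 1(-3) + 14 = 11; 11(-3) + 61 = 28; 28(-3) + 84 = 0 → quotient x^2 + 11x + 28, remainder 0.
Solve the quadratic x^2 + 11x + 28 = 0: discriminant = 11^2 - 4(1)(28) = 121 - 112 = 9.
sqrt(9) = 3, so x = (-11 ± 3)/2: x = -4 or x = -7.
Collecting all roots found:

x = -7, x = -4, x = -3


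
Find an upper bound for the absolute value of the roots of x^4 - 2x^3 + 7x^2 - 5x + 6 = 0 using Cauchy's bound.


Cauchy's bound: all roots r satisfy |r| <= 1 + max(|a_i/a_n|) for i = 0,...,n-1
where a_n is the leading coefficient.

Coefficients: [1, -2, 7, -5, 6]
Leading coefficient a_n = 1
Ratios |a_i/a_n|: 2, 7, 5, 6
Maximum ratio: 7
Cauchy's bound: |r| <= 1 + 7 = 8

Upper bound = 8


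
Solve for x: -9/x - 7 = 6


Subtract -7 from both sides: -9/x = 13
Multiply both sides by x: -9 = 13 * x
Divide by 13: x = -9/13

x = -9/13
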